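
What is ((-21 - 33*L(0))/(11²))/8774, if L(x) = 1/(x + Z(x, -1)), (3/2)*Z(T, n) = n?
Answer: 57/2123308 ≈ 2.6845e-5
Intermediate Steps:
Z(T, n) = 2*n/3
L(x) = 1/(-⅔ + x) (L(x) = 1/(x + (⅔)*(-1)) = 1/(x - ⅔) = 1/(-⅔ + x))
((-21 - 33*L(0))/(11²))/8774 = ((-21 - 99/(-2 + 3*0))/(11²))/8774 = ((-21 - 99/(-2 + 0))/121)*(1/8774) = ((-21 - 99/(-2))*(1/121))*(1/8774) = ((-21 - 99*(-1)/2)*(1/121))*(1/8774) = ((-21 - 33*(-3/2))*(1/121))*(1/8774) = ((-21 + 99/2)*(1/121))*(1/8774) = ((57/2)*(1/121))*(1/8774) = (57/242)*(1/8774) = 57/2123308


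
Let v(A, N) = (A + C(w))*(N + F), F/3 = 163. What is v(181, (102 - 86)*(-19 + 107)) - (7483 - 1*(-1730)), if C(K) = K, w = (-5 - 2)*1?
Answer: 320865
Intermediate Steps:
F = 489 (F = 3*163 = 489)
w = -7 (w = -7*1 = -7)
v(A, N) = (-7 + A)*(489 + N) (v(A, N) = (A - 7)*(N + 489) = (-7 + A)*(489 + N))
v(181, (102 - 86)*(-19 + 107)) - (7483 - 1*(-1730)) = (-3423 - 7*(102 - 86)*(-19 + 107) + 489*181 + 181*((102 - 86)*(-19 + 107))) - (7483 - 1*(-1730)) = (-3423 - 112*88 + 88509 + 181*(16*88)) - (7483 + 1730) = (-3423 - 7*1408 + 88509 + 181*1408) - 1*9213 = (-3423 - 9856 + 88509 + 254848) - 9213 = 330078 - 9213 = 320865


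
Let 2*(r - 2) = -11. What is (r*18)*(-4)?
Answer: 252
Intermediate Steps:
r = -7/2 (r = 2 + (½)*(-11) = 2 - 11/2 = -7/2 ≈ -3.5000)
(r*18)*(-4) = -7/2*18*(-4) = -63*(-4) = 252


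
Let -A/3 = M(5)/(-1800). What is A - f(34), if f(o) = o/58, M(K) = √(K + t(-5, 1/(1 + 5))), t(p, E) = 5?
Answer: -17/29 + √10/600 ≈ -0.58094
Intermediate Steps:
M(K) = √(5 + K) (M(K) = √(K + 5) = √(5 + K))
f(o) = o/58 (f(o) = o*(1/58) = o/58)
A = √10/600 (A = -3*√(5 + 5)/(-1800) = -3*√10*(-1)/1800 = -(-1)*√10/600 = √10/600 ≈ 0.0052705)
A - f(34) = √10/600 - 34/58 = √10/600 - 1*17/29 = √10/600 - 17/29 = -17/29 + √10/600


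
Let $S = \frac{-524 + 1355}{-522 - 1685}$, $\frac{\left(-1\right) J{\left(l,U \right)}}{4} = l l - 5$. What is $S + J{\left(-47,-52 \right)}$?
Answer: $- \frac{19457743}{2207} \approx -8816.4$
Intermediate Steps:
$J{\left(l,U \right)} = 20 - 4 l^{2}$ ($J{\left(l,U \right)} = - 4 \left(l l - 5\right) = - 4 \left(l^{2} - 5\right) = - 4 \left(-5 + l^{2}\right) = 20 - 4 l^{2}$)
$S = - \frac{831}{2207}$ ($S = \frac{831}{-2207} = 831 \left(- \frac{1}{2207}\right) = - \frac{831}{2207} \approx -0.37653$)
$S + J{\left(-47,-52 \right)} = - \frac{831}{2207} + \left(20 - 4 \left(-47\right)^{2}\right) = - \frac{831}{2207} + \left(20 - 8836\right) = - \frac{831}{2207} - 8816 = - \frac{19457743}{2207}$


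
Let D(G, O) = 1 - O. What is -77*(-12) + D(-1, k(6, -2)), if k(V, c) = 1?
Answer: 924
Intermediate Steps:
-77*(-12) + D(-1, k(6, -2)) = -77*(-12) + (1 - 1*1) = 924 + (1 - 1) = 924 + 0 = 924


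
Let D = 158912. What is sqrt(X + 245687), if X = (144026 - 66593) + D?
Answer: 4*sqrt(30127) ≈ 694.29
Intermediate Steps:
X = 236345 (X = (144026 - 66593) + 158912 = 77433 + 158912 = 236345)
sqrt(X + 245687) = sqrt(236345 + 245687) = sqrt(482032) = 4*sqrt(30127)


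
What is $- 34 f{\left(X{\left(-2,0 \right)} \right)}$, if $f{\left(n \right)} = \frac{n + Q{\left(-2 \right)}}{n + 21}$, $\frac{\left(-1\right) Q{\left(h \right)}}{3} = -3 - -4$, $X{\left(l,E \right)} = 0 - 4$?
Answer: $14$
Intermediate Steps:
$X{\left(l,E \right)} = -4$
$Q{\left(h \right)} = -3$ ($Q{\left(h \right)} = - 3 \left(-3 - -4\right) = - 3 \left(-3 + 4\right) = \left(-3\right) 1 = -3$)
$f{\left(n \right)} = \frac{-3 + n}{21 + n}$ ($f{\left(n \right)} = \frac{n - 3}{n + 21} = \frac{-3 + n}{21 + n}$)
$- 34 f{\left(X{\left(-2,0 \right)} \right)} = - 34 \frac{-3 - 4}{21 - 4} = - 34 \cdot \frac{1}{17} \left(-7\right) = \left(-34\right) \left(- \frac{7}{17}\right) = 14$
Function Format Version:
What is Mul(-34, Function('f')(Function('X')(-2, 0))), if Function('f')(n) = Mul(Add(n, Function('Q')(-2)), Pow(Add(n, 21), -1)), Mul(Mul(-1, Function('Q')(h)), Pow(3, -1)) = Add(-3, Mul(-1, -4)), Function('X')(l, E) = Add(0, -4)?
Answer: 14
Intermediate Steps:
Function('X')(l, E) = -4
Function('Q')(h) = -3 (Function('Q')(h) = Mul(-3, Add(-3, Mul(-1, -4))) = Mul(-3, Add(-3, 4)) = Mul(-3, 1) = -3)
Function('f')(n) = Mul(Pow(Add(21, n), -1), Add(-3, n)) (Function('f')(n) = Mul(Add(n, -3), Pow(Add(n, 21), -1)) = Mul(Add(-3, n), Pow(Add(21, n), -1)) = Mul(Pow(Add(21, n), -1), Add(-3, n)))
Mul(-34, Function('f')(Function('X')(-2, 0))) = Mul(-34, Mul(Pow(Add(21, -4), -1), Add(-3, -4))) = Mul(-34, Mul(Pow(17, -1), -7)) = Mul(-34, Mul(Rational(1, 17), -7)) = Mul(-34, Rational(-7, 17)) = 14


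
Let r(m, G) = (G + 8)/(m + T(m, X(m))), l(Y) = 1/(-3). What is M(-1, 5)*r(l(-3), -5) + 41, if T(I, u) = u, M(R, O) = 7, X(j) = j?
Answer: 19/2 ≈ 9.5000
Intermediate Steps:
l(Y) = -1/3
r(m, G) = (8 + G)/(2*m) (r(m, G) = (G + 8)/(m + m) = (8 + G)/((2*m)) = (8 + G)*(1/(2*m)) = (8 + G)/(2*m))
M(-1, 5)*r(l(-3), -5) + 41 = 7*((8 - 5)/(2*(-1/3))) + 41 = 7*((1/2)*(-3)*3) + 41 = 7*(-9/2) + 41 = -63/2 + 41 = 19/2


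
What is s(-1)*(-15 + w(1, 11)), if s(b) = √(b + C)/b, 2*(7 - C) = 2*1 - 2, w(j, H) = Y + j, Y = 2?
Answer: 12*√6 ≈ 29.394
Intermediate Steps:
w(j, H) = 2 + j
C = 7 (C = 7 - (2*1 - 2)/2 = 7 - (2 - 2)/2 = 7 - ½*0 = 7 + 0 = 7)
s(b) = √(7 + b)/b (s(b) = √(b + 7)/b = √(7 + b)/b)
s(-1)*(-15 + w(1, 11)) = (√(7 - 1)/(-1))*(-15 + (2 + 1)) = (-√6)*(-15 + 3) = -√6*(-12) = 12*√6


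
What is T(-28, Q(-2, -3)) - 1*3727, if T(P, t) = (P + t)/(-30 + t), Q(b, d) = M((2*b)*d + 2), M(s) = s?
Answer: -29809/8 ≈ -3726.1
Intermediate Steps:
Q(b, d) = 2 + 2*b*d (Q(b, d) = (2*b)*d + 2 = 2*b*d + 2 = 2 + 2*b*d)
T(P, t) = (P + t)/(-30 + t)
T(-28, Q(-2, -3)) - 1*3727 = (-28 + (2 + 2*(-2)*(-3)))/(-30 + (2 + 2*(-2)*(-3))) - 1*3727 = (-28 + (2 + 12))/(-30 + (2 + 12)) - 3727 = (-28 + 14)/(-30 + 14) - 3727 = -14/(-16) - 3727 = -1/16*(-14) - 3727 = 7/8 - 3727 = -29809/8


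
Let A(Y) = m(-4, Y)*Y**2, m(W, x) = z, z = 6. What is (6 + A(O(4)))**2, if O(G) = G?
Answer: 10404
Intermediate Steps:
m(W, x) = 6
A(Y) = 6*Y**2
(6 + A(O(4)))**2 = (6 + 6*4**2)**2 = (6 + 6*16)**2 = (6 + 96)**2 = 102**2 = 10404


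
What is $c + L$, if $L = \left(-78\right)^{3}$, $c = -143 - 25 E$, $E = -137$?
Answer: $-471270$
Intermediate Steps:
$c = 3282$ ($c = -143 - -3425 = -143 + 3425 = 3282$)
$L = -474552$
$c + L = 3282 - 474552 = -471270$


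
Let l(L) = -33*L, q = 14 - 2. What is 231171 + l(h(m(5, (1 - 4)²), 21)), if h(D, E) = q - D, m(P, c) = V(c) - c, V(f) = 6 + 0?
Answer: 230676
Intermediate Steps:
q = 12
V(f) = 6
m(P, c) = 6 - c
h(D, E) = 12 - D
231171 + l(h(m(5, (1 - 4)²), 21)) = 231171 - 33*(12 - (6 - (1 - 4)²)) = 231171 - 33*(12 - (6 - 1*(-3)²)) = 231171 - 33*(12 - (6 - 1*9)) = 231171 - 33*(12 - (6 - 9)) = 231171 - 33*(12 - 1*(-3)) = 231171 - 33*(12 + 3) = 231171 - 33*15 = 231171 - 495 = 230676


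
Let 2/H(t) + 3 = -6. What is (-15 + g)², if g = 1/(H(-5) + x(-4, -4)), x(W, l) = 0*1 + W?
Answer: 335241/1444 ≈ 232.16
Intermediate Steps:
x(W, l) = W (x(W, l) = 0 + W = W)
H(t) = -2/9 (H(t) = 2/(-3 - 6) = 2/(-9) = 2*(-⅑) = -2/9)
g = -9/38 (g = 1/(-2/9 - 4) = 1/(-38/9) = -9/38 ≈ -0.23684)
(-15 + g)² = (-15 - 9/38)² = (-579/38)² = 335241/1444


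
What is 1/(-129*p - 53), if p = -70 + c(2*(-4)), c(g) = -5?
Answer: 1/9622 ≈ 0.00010393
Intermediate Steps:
p = -75 (p = -70 - 5 = -75)
1/(-129*p - 53) = 1/(-129*(-75) - 53) = 1/(9675 - 53) = 1/9622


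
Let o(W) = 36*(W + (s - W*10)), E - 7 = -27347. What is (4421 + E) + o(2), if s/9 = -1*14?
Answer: -28103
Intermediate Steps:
E = -27340 (E = 7 - 27347 = -27340)
s = -126 (s = 9*(-1*14) = 9*(-14) = -126)
o(W) = -4536 - 324*W (o(W) = 36*(W + (-126 - W*10)) = 36*(W + (-126 - 10*W)) = 36*(-126 - 9*W) = -4536 - 324*W)
(4421 + E) + o(2) = (4421 - 27340) + (-4536 - 324*2) = -22919 + (-4536 - 648) = -22919 - 5184 = -28103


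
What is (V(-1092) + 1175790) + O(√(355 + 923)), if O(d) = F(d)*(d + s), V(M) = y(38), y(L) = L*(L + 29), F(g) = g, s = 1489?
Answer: 1179614 + 4467*√142 ≈ 1.2328e+6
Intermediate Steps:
y(L) = L*(29 + L)
V(M) = 2546 (V(M) = 38*(29 + 38) = 38*67 = 2546)
O(d) = d*(1489 + d) (O(d) = d*(d + 1489) = d*(1489 + d))
(V(-1092) + 1175790) + O(√(355 + 923)) = (2546 + 1175790) + √(355 + 923)*(1489 + √(355 + 923)) = 1178336 + √1278*(1489 + √1278) = 1178336 + (3*√142)*(1489 + 3*√142) = 1178336 + 3*√142*(1489 + 3*√142)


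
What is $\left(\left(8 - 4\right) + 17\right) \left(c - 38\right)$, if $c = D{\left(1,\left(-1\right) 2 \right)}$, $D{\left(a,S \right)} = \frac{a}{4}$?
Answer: $- \frac{3171}{4} \approx -792.75$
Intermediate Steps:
$D{\left(a,S \right)} = \frac{a}{4}$ ($D{\left(a,S \right)} = a \frac{1}{4} = \frac{a}{4}$)
$c = \frac{1}{4}$ ($c = \frac{1}{4} \cdot 1 = \frac{1}{4} \approx 0.25$)
$\left(\left(8 - 4\right) + 17\right) \left(c - 38\right) = \left(\left(8 - 4\right) + 17\right) \left(\frac{1}{4} - 38\right) = \left(4 + 17\right) \left(- \frac{151}{4}\right) = 21 \left(- \frac{151}{4}\right) = - \frac{3171}{4}$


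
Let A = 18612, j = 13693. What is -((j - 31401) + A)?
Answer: -904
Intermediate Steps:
-((j - 31401) + A) = -((13693 - 31401) + 18612) = -(-17708 + 18612) = -1*904 = -904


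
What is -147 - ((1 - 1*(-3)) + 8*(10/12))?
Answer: -473/3 ≈ -157.67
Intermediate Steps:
-147 - ((1 - 1*(-3)) + 8*(10/12)) = -147 - ((1 + 3) + 8*(10*(1/12))) = -147 - (4 + 8*(⅚)) = -147 - (4 + 20/3) = -147 - 1*32/3 = -147 - 32/3 = -473/3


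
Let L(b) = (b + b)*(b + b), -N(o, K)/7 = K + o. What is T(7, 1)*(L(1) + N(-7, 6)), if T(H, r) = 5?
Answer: 55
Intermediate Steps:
N(o, K) = -7*K - 7*o (N(o, K) = -7*(K + o) = -7*K - 7*o)
L(b) = 4*b**2 (L(b) = (2*b)*(2*b) = 4*b**2)
T(7, 1)*(L(1) + N(-7, 6)) = 5*(4*1**2 + (-7*6 - 7*(-7))) = 5*(4*1 + (-42 + 49)) = 5*(4 + 7) = 5*11 = 55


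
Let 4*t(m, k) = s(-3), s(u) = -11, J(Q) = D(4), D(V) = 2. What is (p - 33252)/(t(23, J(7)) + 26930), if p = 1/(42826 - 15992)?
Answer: -1784568334/1445131653 ≈ -1.2349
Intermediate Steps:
J(Q) = 2
t(m, k) = -11/4 (t(m, k) = (¼)*(-11) = -11/4)
p = 1/26834 ≈ 3.7266e-5
(p - 33252)/(t(23, J(7)) + 26930) = (1/26834 - 33252)/(-11/4 + 26930) = -892284167/(26834*107709/4) = -892284167/26834*4/107709 = -1784568334/1445131653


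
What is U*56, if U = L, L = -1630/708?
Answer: -22820/177 ≈ -128.93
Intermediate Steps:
L = -815/354 (L = -1630*1/708 = -815/354 ≈ -2.3023)
U = -815/354 ≈ -2.3023
U*56 = -815/354*56 = -22820/177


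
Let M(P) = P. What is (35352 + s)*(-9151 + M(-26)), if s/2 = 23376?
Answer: -753468408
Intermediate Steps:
s = 46752 (s = 2*23376 = 46752)
(35352 + s)*(-9151 + M(-26)) = (35352 + 46752)*(-9151 - 26) = 82104*(-9177) = -753468408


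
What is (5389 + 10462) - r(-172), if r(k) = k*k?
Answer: -13733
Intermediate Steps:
r(k) = k**2
(5389 + 10462) - r(-172) = (5389 + 10462) - 1*(-172)**2 = 15851 - 1*29584 = 15851 - 29584 = -13733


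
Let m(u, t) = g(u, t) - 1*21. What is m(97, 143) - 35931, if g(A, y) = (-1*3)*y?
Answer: -36381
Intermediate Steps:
g(A, y) = -3*y
m(u, t) = -21 - 3*t (m(u, t) = -3*t - 1*21 = -3*t - 21 = -21 - 3*t)
m(97, 143) - 35931 = (-21 - 3*143) - 35931 = (-21 - 429) - 35931 = -450 - 35931 = -36381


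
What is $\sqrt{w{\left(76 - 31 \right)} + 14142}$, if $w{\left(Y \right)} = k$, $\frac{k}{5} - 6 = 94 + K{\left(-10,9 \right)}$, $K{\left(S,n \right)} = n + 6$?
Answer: $\sqrt{14717} \approx 121.31$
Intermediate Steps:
$K{\left(S,n \right)} = 6 + n$
$k = 575$ ($k = 30 + 5 \left(94 + \left(6 + 9\right)\right) = 30 + 5 \left(94 + 15\right) = 30 + 5 \cdot 109 = 30 + 545 = 575$)
$w{\left(Y \right)} = 575$
$\sqrt{w{\left(76 - 31 \right)} + 14142} = \sqrt{575 + 14142} = \sqrt{14717}$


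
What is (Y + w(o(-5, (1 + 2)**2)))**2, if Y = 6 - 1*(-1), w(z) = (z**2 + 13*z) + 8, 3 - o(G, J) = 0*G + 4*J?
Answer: 455625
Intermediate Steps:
o(G, J) = 3 - 4*J (o(G, J) = 3 - (0*G + 4*J) = 3 - (0 + 4*J) = 3 - 4*J)
w(z) = 8 + z**2 + 13*z
Y = 7 (Y = 6 + 1 = 7)
(Y + w(o(-5, (1 + 2)**2)))**2 = (7 + (8 + (3 - 4*(1 + 2)**2)**2 + 13*(3 - 4*(1 + 2)**2)))**2 = (7 + (8 + (3 - 4*3**2)**2 + 13*(3 - 4*3**2)))**2 = (7 + (8 + (3 - 4*9)**2 + 13*(3 - 4*9)))**2 = (7 + (8 + (3 - 36)**2 + 13*(3 - 36)))**2 = (7 + (8 + (-33)**2 + 13*(-33)))**2 = (7 + (8 + 1089 - 429))**2 = (7 + 668)**2 = 675**2 = 455625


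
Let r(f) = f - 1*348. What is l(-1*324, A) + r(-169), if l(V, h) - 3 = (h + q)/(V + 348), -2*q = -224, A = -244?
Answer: -1039/2 ≈ -519.50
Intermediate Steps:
q = 112 (q = -½*(-224) = 112)
r(f) = -348 + f (r(f) = f - 348 = -348 + f)
l(V, h) = 3 + (112 + h)/(348 + V) (l(V, h) = 3 + (h + 112)/(V + 348) = 3 + (112 + h)/(348 + V))
l(-1*324, A) + r(-169) = (1156 - 244 + 3*(-1*324))/(348 - 1*324) + (-348 - 169) = (1156 - 244 + 3*(-324))/(348 - 324) - 517 = (1156 - 244 - 972)/24 - 517 = (1/24)*(-60) - 517 = -5/2 - 517 = -1039/2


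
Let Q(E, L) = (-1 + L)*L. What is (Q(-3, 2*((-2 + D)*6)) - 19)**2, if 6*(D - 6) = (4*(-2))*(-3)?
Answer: 82828201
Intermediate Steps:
D = 10 (D = 6 + ((4*(-2))*(-3))/6 = 6 + (-8*(-3))/6 = 6 + (1/6)*24 = 6 + 4 = 10)
Q(E, L) = L*(-1 + L)
(Q(-3, 2*((-2 + D)*6)) - 19)**2 = ((2*((-2 + 10)*6))*(-1 + 2*((-2 + 10)*6)) - 19)**2 = ((2*(8*6))*(-1 + 2*(8*6)) - 19)**2 = ((2*48)*(-1 + 2*48) - 19)**2 = (96*(-1 + 96) - 19)**2 = (96*95 - 19)**2 = (9120 - 19)**2 = 9101**2 = 82828201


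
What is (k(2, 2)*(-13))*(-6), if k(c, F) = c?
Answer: 156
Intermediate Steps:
(k(2, 2)*(-13))*(-6) = (2*(-13))*(-6) = -26*(-6) = 156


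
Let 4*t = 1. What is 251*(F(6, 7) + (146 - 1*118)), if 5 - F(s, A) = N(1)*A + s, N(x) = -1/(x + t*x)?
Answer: 40913/5 ≈ 8182.6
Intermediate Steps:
t = 1/4 (t = (1/4)*1 = 1/4 ≈ 0.25000)
N(x) = -4/(5*x) (N(x) = -1/(x + x/4) = -1/(5*x/4) = -4/(5*x))
F(s, A) = 5 - s + 4*A/5 (F(s, A) = 5 - ((-4/5/1)*A + s) = 5 - ((-4/5*1)*A + s) = 5 - (-4*A/5 + s) = 5 - (s - 4*A/5) = 5 + (-s + 4*A/5) = 5 - s + 4*A/5)
251*(F(6, 7) + (146 - 1*118)) = 251*((5 - 1*6 + (4/5)*7) + (146 - 1*118)) = 251*((5 - 6 + 28/5) + (146 - 118)) = 251*(23/5 + 28) = 251*(163/5) = 40913/5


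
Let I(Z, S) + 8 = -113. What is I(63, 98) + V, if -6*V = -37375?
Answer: 36649/6 ≈ 6108.2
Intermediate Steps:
V = 37375/6 (V = -⅙*(-37375) = 37375/6 ≈ 6229.2)
I(Z, S) = -121 (I(Z, S) = -8 - 113 = -121)
I(63, 98) + V = -121 + 37375/6 = 36649/6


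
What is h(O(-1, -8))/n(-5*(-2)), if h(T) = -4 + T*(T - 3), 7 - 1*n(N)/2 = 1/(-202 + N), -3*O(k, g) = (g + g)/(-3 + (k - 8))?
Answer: -1280/7263 ≈ -0.17624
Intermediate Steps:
O(k, g) = -2*g/(3*(-11 + k)) (O(k, g) = -(g + g)/(3*(-3 + (k - 8))) = -2*g/(3*(-3 + (-8 + k))) = -2*g/(3*(-11 + k)))
n(N) = 14 - 2/(-202 + N)
h(T) = -4 + T*(-3 + T)
h(O(-1, -8))/n(-5*(-2)) = (-4 + (-2*(-8)/(-33 + 3*(-1)))² - (-6)*(-8)/(-33 + 3*(-1)))/((2*(-1415 + 7*(-5*(-2)))/(-202 - 5*(-2)))) = (-4 + (-2*(-8)/(-33 - 3))² - (-6)*(-8)/(-33 - 3))/((2*(-1415 + 7*10)/(-202 + 10))) = (-4 + (-2*(-8)/(-36))² - (-6)*(-8)/(-36))/((2*(-1415 + 70)/(-192))) = (-4 + (-2*(-8)*(-1/36))² - (-6)*(-8)*(-1)/36)/((2*(-1/192)*(-1345))) = (-4 + (-4/9)² - 3*(-4/9))/(1345/96) = (-4 + 16/81 + 4/3)*(96/1345) = -200/81*96/1345 = -1280/7263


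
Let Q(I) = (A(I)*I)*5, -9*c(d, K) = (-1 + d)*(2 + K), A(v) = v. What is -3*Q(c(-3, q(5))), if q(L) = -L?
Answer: -80/3 ≈ -26.667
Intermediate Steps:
c(d, K) = -(-1 + d)*(2 + K)/9
Q(I) = 5*I² (Q(I) = (I*I)*5 = I²*5 = 5*I²)
-3*Q(c(-3, q(5))) = -15*(2/9 - 2/9*(-3) + (-1*5)/9 - ⅑*(-1*5)*(-3))² = -15*(2/9 + ⅔ + (⅑)*(-5) - ⅑*(-5)*(-3))² = -15*(2/9 + ⅔ - 5/9 - 5/3)² = -15*(-4/3)² = -15*16/9 = -3*80/9 = -80/3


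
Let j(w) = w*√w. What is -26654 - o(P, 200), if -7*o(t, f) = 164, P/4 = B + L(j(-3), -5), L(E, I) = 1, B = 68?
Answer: -186414/7 ≈ -26631.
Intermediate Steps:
j(w) = w^(3/2)
P = 276 (P = 4*(68 + 1) = 4*69 = 276)
o(t, f) = -164/7 (o(t, f) = -⅐*164 = -164/7)
-26654 - o(P, 200) = -26654 - 1*(-164/7) = -26654 + 164/7 = -186414/7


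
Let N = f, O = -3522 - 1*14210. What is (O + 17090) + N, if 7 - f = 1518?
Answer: -2153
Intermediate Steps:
f = -1511 (f = 7 - 1*1518 = 7 - 1518 = -1511)
O = -17732 (O = -3522 - 14210 = -17732)
N = -1511
(O + 17090) + N = (-17732 + 17090) - 1511 = -642 - 1511 = -2153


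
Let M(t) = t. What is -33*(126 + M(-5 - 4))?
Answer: -3861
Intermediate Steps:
-33*(126 + M(-5 - 4)) = -33*(126 + (-5 - 4)) = -33*(126 - 9) = -33*117 = -3861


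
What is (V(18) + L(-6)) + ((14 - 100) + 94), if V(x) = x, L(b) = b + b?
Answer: 14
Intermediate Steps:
L(b) = 2*b
(V(18) + L(-6)) + ((14 - 100) + 94) = (18 + 2*(-6)) + ((14 - 100) + 94) = (18 - 12) + (-86 + 94) = 6 + 8 = 14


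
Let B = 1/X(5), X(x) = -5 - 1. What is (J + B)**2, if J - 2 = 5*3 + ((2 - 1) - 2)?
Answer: 9025/36 ≈ 250.69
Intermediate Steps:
X(x) = -6
B = -1/6 (B = 1/(-6) = -1/6 ≈ -0.16667)
J = 16 (J = 2 + (5*3 + ((2 - 1) - 2)) = 2 + (15 + (1 - 2)) = 2 + (15 - 1) = 2 + 14 = 16)
(J + B)**2 = (16 - 1/6)**2 = (95/6)**2 = 9025/36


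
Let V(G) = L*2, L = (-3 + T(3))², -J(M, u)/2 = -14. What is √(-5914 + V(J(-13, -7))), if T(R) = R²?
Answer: I*√5842 ≈ 76.433*I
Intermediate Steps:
J(M, u) = 28 (J(M, u) = -2*(-14) = 28)
L = 36 (L = (-3 + 3²)² = (-3 + 9)² = 6² = 36)
V(G) = 72 (V(G) = 36*2 = 72)
√(-5914 + V(J(-13, -7))) = √(-5914 + 72) = √(-5842) = I*√5842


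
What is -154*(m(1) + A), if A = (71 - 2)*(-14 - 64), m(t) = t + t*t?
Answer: 828520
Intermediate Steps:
m(t) = t + t²
A = -5382 (A = 69*(-78) = -5382)
-154*(m(1) + A) = -154*(1*(1 + 1) - 5382) = -154*(1*2 - 5382) = -154*(2 - 5382) = -154*(-5380) = 828520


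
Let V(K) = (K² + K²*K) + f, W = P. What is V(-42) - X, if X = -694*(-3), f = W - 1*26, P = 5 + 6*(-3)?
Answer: -74445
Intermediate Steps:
P = -13 (P = 5 - 18 = -13)
W = -13
f = -39 (f = -13 - 1*26 = -13 - 26 = -39)
X = 2082
V(K) = -39 + K² + K³ (V(K) = (K² + K²*K) - 39 = (K² + K³) - 39 = -39 + K² + K³)
V(-42) - X = (-39 + (-42)² + (-42)³) - 1*2082 = (-39 + 1764 - 74088) - 2082 = -72363 - 2082 = -74445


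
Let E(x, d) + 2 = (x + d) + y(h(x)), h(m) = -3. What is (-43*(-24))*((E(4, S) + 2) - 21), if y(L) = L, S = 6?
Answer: -14448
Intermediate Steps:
E(x, d) = -5 + d + x (E(x, d) = -2 + ((x + d) - 3) = -2 + ((d + x) - 3) = -2 + (-3 + d + x) = -5 + d + x)
(-43*(-24))*((E(4, S) + 2) - 21) = (-43*(-24))*(((-5 + 6 + 4) + 2) - 21) = 1032*((5 + 2) - 21) = 1032*(7 - 21) = 1032*(-14) = -14448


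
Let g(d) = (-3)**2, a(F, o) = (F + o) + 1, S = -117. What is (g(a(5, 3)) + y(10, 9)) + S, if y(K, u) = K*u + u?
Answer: -9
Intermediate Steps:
a(F, o) = 1 + F + o
y(K, u) = u + K*u
g(d) = 9
(g(a(5, 3)) + y(10, 9)) + S = (9 + 9*(1 + 10)) - 117 = (9 + 9*11) - 117 = (9 + 99) - 117 = 108 - 117 = -9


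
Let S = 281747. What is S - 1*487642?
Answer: -205895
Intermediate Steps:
S - 1*487642 = 281747 - 1*487642 = 281747 - 487642 = -205895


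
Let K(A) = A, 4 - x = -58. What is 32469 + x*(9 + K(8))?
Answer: 33523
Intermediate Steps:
x = 62 (x = 4 - 1*(-58) = 4 + 58 = 62)
32469 + x*(9 + K(8)) = 32469 + 62*(9 + 8) = 32469 + 62*17 = 32469 + 1054 = 33523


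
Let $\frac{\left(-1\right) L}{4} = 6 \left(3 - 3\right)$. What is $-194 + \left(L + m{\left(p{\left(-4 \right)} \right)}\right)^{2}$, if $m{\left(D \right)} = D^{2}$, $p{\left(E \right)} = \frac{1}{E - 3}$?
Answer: $- \frac{465793}{2401} \approx -194.0$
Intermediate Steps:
$p{\left(E \right)} = \frac{1}{-3 + E}$
$L = 0$ ($L = - 4 \cdot 6 \left(3 - 3\right) = - 4 \cdot 6 \cdot 0 = \left(-4\right) 0 = 0$)
$-194 + \left(L + m{\left(p{\left(-4 \right)} \right)}\right)^{2} = -194 + \left(0 + \left(\frac{1}{-3 - 4}\right)^{2}\right)^{2} = -194 + \left(0 + \left(\frac{1}{-7}\right)^{2}\right)^{2} = -194 + \left(0 + \left(- \frac{1}{7}\right)^{2}\right)^{2} = -194 + \left(0 + \frac{1}{49}\right)^{2} = -194 + \left(\frac{1}{49}\right)^{2} = -194 + \frac{1}{2401} = - \frac{465793}{2401}$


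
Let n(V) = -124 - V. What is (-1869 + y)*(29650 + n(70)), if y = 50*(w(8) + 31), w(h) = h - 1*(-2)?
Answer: 5331536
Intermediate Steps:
w(h) = 2 + h (w(h) = h + 2 = 2 + h)
y = 2050 (y = 50*((2 + 8) + 31) = 50*(10 + 31) = 50*41 = 2050)
(-1869 + y)*(29650 + n(70)) = (-1869 + 2050)*(29650 + (-124 - 1*70)) = 181*(29650 + (-124 - 70)) = 181*(29650 - 194) = 181*29456 = 5331536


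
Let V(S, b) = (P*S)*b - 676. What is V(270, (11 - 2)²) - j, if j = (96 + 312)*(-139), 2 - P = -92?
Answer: 2111816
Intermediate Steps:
P = 94 (P = 2 - 1*(-92) = 2 + 92 = 94)
V(S, b) = -676 + 94*S*b (V(S, b) = (94*S)*b - 676 = 94*S*b - 676 = -676 + 94*S*b)
j = -56712 (j = 408*(-139) = -56712)
V(270, (11 - 2)²) - j = (-676 + 94*270*(11 - 2)²) - 1*(-56712) = (-676 + 94*270*9²) + 56712 = (-676 + 94*270*81) + 56712 = (-676 + 2055780) + 56712 = 2055104 + 56712 = 2111816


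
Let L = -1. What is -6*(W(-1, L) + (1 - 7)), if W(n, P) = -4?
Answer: 60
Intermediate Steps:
-6*(W(-1, L) + (1 - 7)) = -6*(-4 + (1 - 7)) = -6*(-4 - 6) = -6*(-10) = 60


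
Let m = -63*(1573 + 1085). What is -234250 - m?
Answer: -66796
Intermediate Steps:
m = -167454 (m = -63*2658 = -167454)
-234250 - m = -234250 - 1*(-167454) = -234250 + 167454 = -66796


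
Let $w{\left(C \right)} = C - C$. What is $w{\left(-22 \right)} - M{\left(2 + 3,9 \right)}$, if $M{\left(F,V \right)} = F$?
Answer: $-5$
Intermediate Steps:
$w{\left(C \right)} = 0$
$w{\left(-22 \right)} - M{\left(2 + 3,9 \right)} = 0 - \left(2 + 3\right) = 0 - 5 = -5$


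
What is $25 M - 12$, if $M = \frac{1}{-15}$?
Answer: $- \frac{41}{3} \approx -13.667$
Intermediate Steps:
$M = - \frac{1}{15} \approx -0.066667$
$25 M - 12 = 25 \left(- \frac{1}{15}\right) - 12 = - \frac{5}{3} - 12 = - \frac{41}{3}$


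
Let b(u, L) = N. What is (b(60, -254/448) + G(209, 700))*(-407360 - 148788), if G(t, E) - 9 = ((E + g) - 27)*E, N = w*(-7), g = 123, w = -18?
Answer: -309960745580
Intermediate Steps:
N = 126 (N = -18*(-7) = 126)
G(t, E) = 9 + E*(96 + E) (G(t, E) = 9 + ((E + 123) - 27)*E = 9 + ((123 + E) - 27)*E = 9 + (96 + E)*E = 9 + E*(96 + E))
b(u, L) = 126
(b(60, -254/448) + G(209, 700))*(-407360 - 148788) = (126 + (9 + 700² + 96*700))*(-407360 - 148788) = (126 + (9 + 490000 + 67200))*(-556148) = (126 + 557209)*(-556148) = 557335*(-556148) = -309960745580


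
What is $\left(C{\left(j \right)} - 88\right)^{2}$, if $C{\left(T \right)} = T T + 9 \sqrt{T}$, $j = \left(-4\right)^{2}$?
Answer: $41616$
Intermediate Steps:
$j = 16$
$C{\left(T \right)} = T^{2} + 9 \sqrt{T}$
$\left(C{\left(j \right)} - 88\right)^{2} = \left(\left(16^{2} + 9 \sqrt{16}\right) - 88\right)^{2} = \left(\left(256 + 9 \cdot 4\right) - 88\right)^{2} = \left(\left(256 + 36\right) - 88\right)^{2} = \left(292 - 88\right)^{2} = 204^{2} = 41616$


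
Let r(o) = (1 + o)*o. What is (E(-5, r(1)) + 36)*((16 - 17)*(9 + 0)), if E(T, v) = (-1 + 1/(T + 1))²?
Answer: -5409/16 ≈ -338.06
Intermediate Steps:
r(o) = o*(1 + o)
E(T, v) = (-1 + 1/(1 + T))²
(E(-5, r(1)) + 36)*((16 - 17)*(9 + 0)) = ((-5)²/(1 - 5)² + 36)*((16 - 17)*(9 + 0)) = (25/(-4)² + 36)*(-1*9) = (25*(1/16) + 36)*(-9) = (25/16 + 36)*(-9) = (601/16)*(-9) = -5409/16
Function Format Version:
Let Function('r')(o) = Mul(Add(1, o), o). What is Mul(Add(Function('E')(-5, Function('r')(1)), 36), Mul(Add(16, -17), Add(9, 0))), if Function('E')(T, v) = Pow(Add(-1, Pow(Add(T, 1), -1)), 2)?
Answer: Rational(-5409, 16) ≈ -338.06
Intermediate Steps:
Function('r')(o) = Mul(o, Add(1, o))
Function('E')(T, v) = Pow(Add(-1, Pow(Add(1, T), -1)), 2)
Mul(Add(Function('E')(-5, Function('r')(1)), 36), Mul(Add(16, -17), Add(9, 0))) = Mul(Add(Mul(Pow(-5, 2), Pow(Add(1, -5), -2)), 36), Mul(Add(16, -17), Add(9, 0))) = Mul(Add(Mul(25, Pow(-4, -2)), 36), Mul(-1, 9)) = Mul(Add(Mul(25, Rational(1, 16)), 36), -9) = Mul(Add(Rational(25, 16), 36), -9) = Mul(Rational(601, 16), -9) = Rational(-5409, 16)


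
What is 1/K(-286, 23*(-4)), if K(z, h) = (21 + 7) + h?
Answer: -1/64 ≈ -0.015625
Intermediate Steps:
K(z, h) = 28 + h
1/K(-286, 23*(-4)) = 1/(28 + 23*(-4)) = 1/(28 - 92) = 1/(-64) = -1/64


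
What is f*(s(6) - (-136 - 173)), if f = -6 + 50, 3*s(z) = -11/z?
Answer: 122122/9 ≈ 13569.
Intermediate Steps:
s(z) = -11/(3*z) (s(z) = (-11/z)/3 = -11/(3*z))
f = 44
f*(s(6) - (-136 - 173)) = 44*(-11/3/6 - (-136 - 173)) = 44*(-11/3*⅙ - 1*(-309)) = 44*(-11/18 + 309) = 44*(5551/18) = 122122/9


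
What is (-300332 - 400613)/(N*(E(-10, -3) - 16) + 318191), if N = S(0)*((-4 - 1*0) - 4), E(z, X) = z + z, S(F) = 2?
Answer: -700945/318767 ≈ -2.1989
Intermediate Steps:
E(z, X) = 2*z
N = -16 (N = 2*((-4 - 1*0) - 4) = 2*((-4 + 0) - 4) = 2*(-4 - 4) = 2*(-8) = -16)
(-300332 - 400613)/(N*(E(-10, -3) - 16) + 318191) = (-300332 - 400613)/(-16*(2*(-10) - 16) + 318191) = -700945/(-16*(-20 - 16) + 318191) = -700945/(-16*(-36) + 318191) = -700945/(576 + 318191) = -700945/318767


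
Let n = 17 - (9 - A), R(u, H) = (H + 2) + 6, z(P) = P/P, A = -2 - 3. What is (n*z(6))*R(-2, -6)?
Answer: 6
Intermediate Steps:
A = -5
z(P) = 1
R(u, H) = 8 + H (R(u, H) = (2 + H) + 6 = 8 + H)
n = 3 (n = 17 - (9 - 1*(-5)) = 17 - (9 + 5) = 17 - 1*14 = 17 - 14 = 3)
(n*z(6))*R(-2, -6) = (3*1)*(8 - 6) = 3*2 = 6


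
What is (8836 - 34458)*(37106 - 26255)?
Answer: -278024322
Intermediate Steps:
(8836 - 34458)*(37106 - 26255) = -25622*10851 = -278024322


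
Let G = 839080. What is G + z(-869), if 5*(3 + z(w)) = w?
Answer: 4194516/5 ≈ 8.3890e+5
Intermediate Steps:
z(w) = -3 + w/5
G + z(-869) = 839080 + (-3 + (1/5)*(-869)) = 839080 + (-3 - 869/5) = 839080 - 884/5 = 4194516/5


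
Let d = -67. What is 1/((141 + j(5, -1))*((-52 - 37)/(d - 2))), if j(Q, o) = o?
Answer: 69/12460 ≈ 0.0055377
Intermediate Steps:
1/((141 + j(5, -1))*((-52 - 37)/(d - 2))) = 1/((141 - 1)*((-52 - 37)/(-67 - 2))) = 1/(140*(-89/(-69))) = 1/(140*(-89*(-1/69))) = 1/(140*(89/69)) = 1/(12460/69) = 69/12460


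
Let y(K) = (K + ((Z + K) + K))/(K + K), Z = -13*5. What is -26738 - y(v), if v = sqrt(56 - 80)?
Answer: -53479/2 - 65*I*sqrt(6)/24 ≈ -26740.0 - 6.634*I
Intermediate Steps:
Z = -65
v = 2*I*sqrt(6) (v = sqrt(-24) = 2*I*sqrt(6) ≈ 4.899*I)
y(K) = (-65 + 3*K)/(2*K) (y(K) = (K + ((-65 + K) + K))/(K + K) = (K + (-65 + 2*K))/((2*K)) = (-65 + 3*K)*(1/(2*K)) = (-65 + 3*K)/(2*K))
-26738 - y(v) = -26738 - (-65 + 3*(2*I*sqrt(6)))/(2*(2*I*sqrt(6))) = -26738 - (-I*sqrt(6)/12)*(-65 + 6*I*sqrt(6))/2 = -26738 - (-1)*I*sqrt(6)*(-65 + 6*I*sqrt(6))/24 = -26738 + I*sqrt(6)*(-65 + 6*I*sqrt(6))/24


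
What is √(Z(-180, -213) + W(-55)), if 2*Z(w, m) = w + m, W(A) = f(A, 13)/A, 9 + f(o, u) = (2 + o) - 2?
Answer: I*√2363570/110 ≈ 13.976*I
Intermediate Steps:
f(o, u) = -9 + o (f(o, u) = -9 + ((2 + o) - 2) = -9 + o)
W(A) = (-9 + A)/A
Z(w, m) = m/2 + w/2 (Z(w, m) = (w + m)/2 = (m + w)/2 = m/2 + w/2)
√(Z(-180, -213) + W(-55)) = √(((½)*(-213) + (½)*(-180)) + (-9 - 55)/(-55)) = √((-213/2 - 90) - 1/55*(-64)) = √(-393/2 + 64/55) = √(-21487/110) = I*√2363570/110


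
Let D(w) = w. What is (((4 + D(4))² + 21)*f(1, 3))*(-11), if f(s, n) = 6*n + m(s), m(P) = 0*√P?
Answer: -16830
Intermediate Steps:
m(P) = 0
f(s, n) = 6*n (f(s, n) = 6*n + 0 = 6*n)
(((4 + D(4))² + 21)*f(1, 3))*(-11) = (((4 + 4)² + 21)*(6*3))*(-11) = ((8² + 21)*18)*(-11) = ((64 + 21)*18)*(-11) = (85*18)*(-11) = 1530*(-11) = -16830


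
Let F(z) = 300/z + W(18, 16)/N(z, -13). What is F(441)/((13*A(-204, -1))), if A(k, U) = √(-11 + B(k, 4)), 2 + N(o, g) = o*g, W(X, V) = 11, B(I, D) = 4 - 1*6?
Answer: -43991*I*√13/10959585 ≈ -0.014472*I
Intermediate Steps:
B(I, D) = -2 (B(I, D) = 4 - 6 = -2)
N(o, g) = -2 + g*o (N(o, g) = -2 + o*g = -2 + g*o)
A(k, U) = I*√13 (A(k, U) = √(-11 - 2) = √(-13) = I*√13)
F(z) = 11/(-2 - 13*z) + 300/z (F(z) = 300/z + 11/(-2 - 13*z) = 11/(-2 - 13*z) + 300/z)
F(441)/((13*A(-204, -1))) = ((600 + 3889*441)/(441*(2 + 13*441)))/((13*(I*√13))) = ((600 + 1715049)/(441*(2 + 5733)))/((13*I*√13)) = ((1/441)*1715649/5735)*(-I*√13/169) = ((1/441)*(1/5735)*1715649)*(-I*√13/169) = 571883*(-I*√13/169)/843045 = -43991*I*√13/10959585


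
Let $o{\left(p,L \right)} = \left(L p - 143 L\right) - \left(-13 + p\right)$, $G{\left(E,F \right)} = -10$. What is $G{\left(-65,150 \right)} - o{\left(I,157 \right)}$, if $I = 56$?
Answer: $13692$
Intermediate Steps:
$o{\left(p,L \right)} = 13 - p - 143 L + L p$ ($o{\left(p,L \right)} = \left(- 143 L + L p\right) - \left(-13 + p\right) = 13 - p - 143 L + L p$)
$G{\left(-65,150 \right)} - o{\left(I,157 \right)} = -10 - \left(13 - 56 - 22451 + 157 \cdot 56\right) = -10 - \left(13 - 56 - 22451 + 8792\right) = -10 - -13702 = -10 + 13702 = 13692$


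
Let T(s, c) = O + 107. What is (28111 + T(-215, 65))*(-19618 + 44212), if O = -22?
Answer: 693452424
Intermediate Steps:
T(s, c) = 85 (T(s, c) = -22 + 107 = 85)
(28111 + T(-215, 65))*(-19618 + 44212) = (28111 + 85)*(-19618 + 44212) = 28196*24594 = 693452424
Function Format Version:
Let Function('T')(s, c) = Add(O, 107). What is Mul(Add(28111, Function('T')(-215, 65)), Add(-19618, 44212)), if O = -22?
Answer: 693452424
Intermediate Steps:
Function('T')(s, c) = 85 (Function('T')(s, c) = Add(-22, 107) = 85)
Mul(Add(28111, Function('T')(-215, 65)), Add(-19618, 44212)) = Mul(Add(28111, 85), Add(-19618, 44212)) = Mul(28196, 24594) = 693452424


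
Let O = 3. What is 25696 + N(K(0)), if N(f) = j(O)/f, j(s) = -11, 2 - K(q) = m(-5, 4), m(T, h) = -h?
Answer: 154165/6 ≈ 25694.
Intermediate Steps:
K(q) = 6 (K(q) = 2 - (-1)*4 = 2 - 1*(-4) = 2 + 4 = 6)
N(f) = -11/f
25696 + N(K(0)) = 25696 - 11/6 = 154165/6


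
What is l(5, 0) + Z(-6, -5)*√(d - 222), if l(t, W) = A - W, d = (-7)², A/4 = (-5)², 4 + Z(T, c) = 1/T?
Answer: 100 - 25*I*√173/6 ≈ 100.0 - 54.804*I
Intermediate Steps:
Z(T, c) = -4 + 1/T
A = 100 (A = 4*(-5)² = 4*25 = 100)
d = 49
l(t, W) = 100 - W
l(5, 0) + Z(-6, -5)*√(d - 222) = (100 - 1*0) + (-4 + 1/(-6))*√(49 - 222) = (100 + 0) + (-4 - ⅙)*√(-173) = 100 - 25*I*√173/6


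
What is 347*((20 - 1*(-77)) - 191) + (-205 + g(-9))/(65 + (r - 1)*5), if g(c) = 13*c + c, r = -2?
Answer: -1631231/50 ≈ -32625.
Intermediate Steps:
g(c) = 14*c
347*((20 - 1*(-77)) - 191) + (-205 + g(-9))/(65 + (r - 1)*5) = 347*((20 - 1*(-77)) - 191) + (-205 + 14*(-9))/(65 + (-2 - 1)*5) = 347*((20 + 77) - 191) + (-205 - 126)/(65 - 3*5) = 347*(97 - 191) - 331/(65 - 15) = 347*(-94) - 331/50 = -32618 - 331*1/50 = -32618 - 331/50 = -1631231/50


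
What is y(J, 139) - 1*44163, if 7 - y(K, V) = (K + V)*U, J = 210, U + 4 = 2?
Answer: -43458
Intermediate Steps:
U = -2 (U = -4 + 2 = -2)
y(K, V) = 7 + 2*K + 2*V (y(K, V) = 7 - (K + V)*(-2) = 7 - (-2*K - 2*V) = 7 + (2*K + 2*V) = 7 + 2*K + 2*V)
y(J, 139) - 1*44163 = (7 + 2*210 + 2*139) - 1*44163 = (7 + 420 + 278) - 44163 = 705 - 44163 = -43458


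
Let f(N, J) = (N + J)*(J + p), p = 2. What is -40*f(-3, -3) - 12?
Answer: -252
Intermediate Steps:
f(N, J) = (2 + J)*(J + N) (f(N, J) = (N + J)*(J + 2) = (J + N)*(2 + J) = (2 + J)*(J + N))
-40*f(-3, -3) - 12 = -40*((-3)² + 2*(-3) + 2*(-3) - 3*(-3)) - 12 = -40*(9 - 6 - 6 + 9) - 12 = -40*6 - 12 = -240 - 12 = -252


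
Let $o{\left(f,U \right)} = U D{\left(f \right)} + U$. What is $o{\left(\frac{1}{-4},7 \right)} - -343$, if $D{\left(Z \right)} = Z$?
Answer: $\frac{1393}{4} \approx 348.25$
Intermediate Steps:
$o{\left(f,U \right)} = U + U f$ ($o{\left(f,U \right)} = U f + U = U + U f$)
$o{\left(\frac{1}{-4},7 \right)} - -343 = 7 \left(1 + \frac{1}{-4}\right) - -343 = 7 \left(1 - \frac{1}{4}\right) + 343 = 7 \cdot \frac{3}{4} + 343 = \frac{21}{4} + 343 = \frac{1393}{4}$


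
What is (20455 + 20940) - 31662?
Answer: 9733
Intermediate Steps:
(20455 + 20940) - 31662 = 41395 - 31662 = 9733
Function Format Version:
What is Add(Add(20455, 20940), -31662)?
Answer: 9733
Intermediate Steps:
Add(Add(20455, 20940), -31662) = Add(41395, -31662) = 9733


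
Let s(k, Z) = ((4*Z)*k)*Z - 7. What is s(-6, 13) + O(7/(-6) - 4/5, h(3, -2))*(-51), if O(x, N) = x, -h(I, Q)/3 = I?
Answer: -39627/10 ≈ -3962.7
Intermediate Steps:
h(I, Q) = -3*I
s(k, Z) = -7 + 4*k*Z**2 (s(k, Z) = (4*Z*k)*Z - 7 = 4*k*Z**2 - 7 = -7 + 4*k*Z**2)
s(-6, 13) + O(7/(-6) - 4/5, h(3, -2))*(-51) = (-7 + 4*(-6)*13**2) + (7/(-6) - 4/5)*(-51) = (-7 + 4*(-6)*169) + (7*(-1/6) - 4*1/5)*(-51) = (-7 - 4056) + (-7/6 - 4/5)*(-51) = -4063 - 59/30*(-51) = -4063 + 1003/10 = -39627/10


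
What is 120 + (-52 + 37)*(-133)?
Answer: 2115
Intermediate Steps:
120 + (-52 + 37)*(-133) = 120 - 15*(-133) = 120 + 1995 = 2115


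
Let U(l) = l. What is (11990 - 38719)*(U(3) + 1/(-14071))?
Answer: -1128284548/14071 ≈ -80185.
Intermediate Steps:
(11990 - 38719)*(U(3) + 1/(-14071)) = (11990 - 38719)*(3 + 1/(-14071)) = -26729*(3 - 1/14071) = -26729*42212/14071 = -1128284548/14071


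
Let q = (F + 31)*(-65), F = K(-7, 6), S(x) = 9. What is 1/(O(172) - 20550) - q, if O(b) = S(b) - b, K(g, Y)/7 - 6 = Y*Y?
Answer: 437562124/20713 ≈ 21125.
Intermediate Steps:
K(g, Y) = 42 + 7*Y² (K(g, Y) = 42 + 7*(Y*Y) = 42 + 7*Y²)
F = 294 (F = 42 + 7*6² = 42 + 7*36 = 42 + 252 = 294)
O(b) = 9 - b
q = -21125 (q = (294 + 31)*(-65) = 325*(-65) = -21125)
1/(O(172) - 20550) - q = 1/((9 - 1*172) - 20550) - 1*(-21125) = 1/((9 - 172) - 20550) + 21125 = 1/(-163 - 20550) + 21125 = 1/(-20713) + 21125 = -1/20713 + 21125 = 437562124/20713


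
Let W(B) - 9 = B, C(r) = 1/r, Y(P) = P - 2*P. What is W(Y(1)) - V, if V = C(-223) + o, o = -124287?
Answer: 27717786/223 ≈ 1.2430e+5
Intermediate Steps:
Y(P) = -P
V = -27716002/223 (V = 1/(-223) - 124287 = -1/223 - 124287 = -27716002/223 ≈ -1.2429e+5)
W(B) = 9 + B
W(Y(1)) - V = (9 - 1*1) - 1*(-27716002/223) = (9 - 1) + 27716002/223 = 8 + 27716002/223 = 27717786/223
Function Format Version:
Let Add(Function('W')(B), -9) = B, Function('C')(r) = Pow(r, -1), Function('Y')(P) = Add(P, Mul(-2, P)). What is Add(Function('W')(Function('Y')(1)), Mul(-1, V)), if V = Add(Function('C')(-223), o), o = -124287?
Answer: Rational(27717786, 223) ≈ 1.2430e+5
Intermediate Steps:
Function('Y')(P) = Mul(-1, P)
V = Rational(-27716002, 223) (V = Add(Pow(-223, -1), -124287) = Add(Rational(-1, 223), -124287) = Rational(-27716002, 223) ≈ -1.2429e+5)
Function('W')(B) = Add(9, B)
Add(Function('W')(Function('Y')(1)), Mul(-1, V)) = Add(Add(9, Mul(-1, 1)), Mul(-1, Rational(-27716002, 223))) = Add(Add(9, -1), Rational(27716002, 223)) = Add(8, Rational(27716002, 223)) = Rational(27717786, 223)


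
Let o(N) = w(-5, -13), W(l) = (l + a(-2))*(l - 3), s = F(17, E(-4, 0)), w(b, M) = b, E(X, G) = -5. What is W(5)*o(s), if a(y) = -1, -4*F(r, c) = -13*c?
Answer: -40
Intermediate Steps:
F(r, c) = 13*c/4 (F(r, c) = -(-13)*c/4 = 13*c/4)
s = -65/4 (s = (13/4)*(-5) = -65/4 ≈ -16.250)
W(l) = (-1 + l)*(-3 + l) (W(l) = (l - 1)*(l - 3) = (-1 + l)*(-3 + l))
o(N) = -5
W(5)*o(s) = (3 + 5² - 4*5)*(-5) = (3 + 25 - 20)*(-5) = 8*(-5) = -40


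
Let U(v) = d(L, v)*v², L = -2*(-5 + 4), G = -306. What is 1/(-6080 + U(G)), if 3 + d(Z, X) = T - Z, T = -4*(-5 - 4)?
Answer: 1/2896636 ≈ 3.4523e-7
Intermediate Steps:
T = 36 (T = -4*(-9) = 36)
L = 2 (L = -2*(-1) = 2)
d(Z, X) = 33 - Z (d(Z, X) = -3 + (36 - Z) = 33 - Z)
U(v) = 31*v² (U(v) = (33 - 1*2)*v² = (33 - 2)*v² = 31*v²)
1/(-6080 + U(G)) = 1/(-6080 + 31*(-306)²) = 1/(-6080 + 31*93636) = 1/(-6080 + 2902716) = 1/2896636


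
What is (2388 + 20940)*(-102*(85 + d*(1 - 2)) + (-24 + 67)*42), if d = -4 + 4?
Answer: -160123392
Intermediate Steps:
d = 0
(2388 + 20940)*(-102*(85 + d*(1 - 2)) + (-24 + 67)*42) = (2388 + 20940)*(-102*(85 + 0*(1 - 2)) + (-24 + 67)*42) = 23328*(-102*(85 + 0*(-1)) + 43*42) = 23328*(-102*(85 + 0) + 1806) = 23328*(-102*85 + 1806) = 23328*(-8670 + 1806) = 23328*(-6864) = -160123392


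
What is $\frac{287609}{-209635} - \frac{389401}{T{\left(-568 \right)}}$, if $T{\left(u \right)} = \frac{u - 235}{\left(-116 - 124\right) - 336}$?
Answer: $- \frac{47020308243787}{168336905} \approx -2.7932 \cdot 10^{5}$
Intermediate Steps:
$T{\left(u \right)} = \frac{235}{576} - \frac{u}{576}$ ($T{\left(u \right)} = \frac{-235 + u}{-240 - 336} = \frac{-235 + u}{-576} = \left(-235 + u\right) \left(- \frac{1}{576}\right) = \frac{235}{576} - \frac{u}{576}$)
$\frac{287609}{-209635} - \frac{389401}{T{\left(-568 \right)}} = \frac{287609}{-209635} - \frac{389401}{\frac{235}{576} - - \frac{71}{72}} = 287609 \left(- \frac{1}{209635}\right) - \frac{389401}{\frac{235}{576} + \frac{71}{72}} = - \frac{287609}{209635} - \frac{389401}{\frac{803}{576}} = - \frac{287609}{209635} - \frac{224294976}{803} = - \frac{47020308243787}{168336905}$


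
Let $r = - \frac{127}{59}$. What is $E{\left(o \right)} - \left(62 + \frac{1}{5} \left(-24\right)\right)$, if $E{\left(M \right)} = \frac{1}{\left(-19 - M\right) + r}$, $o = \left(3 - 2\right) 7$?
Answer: $- \frac{475341}{8305} \approx -57.236$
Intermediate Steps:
$o = 7$ ($o = \left(3 - 2\right) 7 = 1 \cdot 7 = 7$)
$r = - \frac{127}{59}$ ($r = \left(-127\right) \frac{1}{59} = - \frac{127}{59} \approx -2.1525$)
$E{\left(M \right)} = \frac{1}{- \frac{1248}{59} - M}$ ($E{\left(M \right)} = \frac{1}{\left(-19 - M\right) - \frac{127}{59}} = \frac{1}{- \frac{1248}{59} - M}$)
$E{\left(o \right)} - \left(62 + \frac{1}{5} \left(-24\right)\right) = - \frac{59}{1248 + 59 \cdot 7} - \left(62 + \frac{1}{5} \left(-24\right)\right) = - \frac{59}{1248 + 413} - \left(62 + \frac{1}{5} \left(-24\right)\right) = - \frac{59}{1661} - \left(62 - \frac{24}{5}\right) = \left(-59\right) \frac{1}{1661} - \frac{286}{5} = - \frac{59}{1661} - \frac{286}{5} = - \frac{475341}{8305}$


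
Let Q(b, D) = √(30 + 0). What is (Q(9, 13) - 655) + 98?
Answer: -557 + √30 ≈ -551.52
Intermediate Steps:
Q(b, D) = √30
(Q(9, 13) - 655) + 98 = (√30 - 655) + 98 = (-655 + √30) + 98 = -557 + √30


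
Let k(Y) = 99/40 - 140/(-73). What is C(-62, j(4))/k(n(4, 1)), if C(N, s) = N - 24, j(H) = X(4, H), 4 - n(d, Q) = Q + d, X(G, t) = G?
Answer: -251120/12827 ≈ -19.577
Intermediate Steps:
n(d, Q) = 4 - Q - d (n(d, Q) = 4 - (Q + d) = 4 + (-Q - d) = 4 - Q - d)
j(H) = 4
C(N, s) = -24 + N
k(Y) = 12827/2920 (k(Y) = 99*(1/40) - 140*(-1/73) = 99/40 + 140/73 = 12827/2920)
C(-62, j(4))/k(n(4, 1)) = (-24 - 62)/(12827/2920) = -86*2920/12827 = -251120/12827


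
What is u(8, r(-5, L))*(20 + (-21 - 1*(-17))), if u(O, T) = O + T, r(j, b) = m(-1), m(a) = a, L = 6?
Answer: 112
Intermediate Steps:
r(j, b) = -1
u(8, r(-5, L))*(20 + (-21 - 1*(-17))) = (8 - 1)*(20 + (-21 - 1*(-17))) = 7*(20 + (-21 + 17)) = 7*(20 - 4) = 7*16 = 112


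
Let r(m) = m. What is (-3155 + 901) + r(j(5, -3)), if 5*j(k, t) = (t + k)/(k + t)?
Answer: -11269/5 ≈ -2253.8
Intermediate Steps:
j(k, t) = ⅕ (j(k, t) = ((t + k)/(k + t))/5 = ((k + t)/(k + t))/5 = (⅕)*1 = ⅕)
(-3155 + 901) + r(j(5, -3)) = (-3155 + 901) + ⅕ = -2254 + ⅕ = -11269/5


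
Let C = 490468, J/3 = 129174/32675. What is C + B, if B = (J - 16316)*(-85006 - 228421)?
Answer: 166990429587106/32675 ≈ 5.1106e+9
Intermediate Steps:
J = 387522/32675 (J = 3*(129174/32675) = 387522/32675 ≈ 11.860)
B = 166974403545206/32675 (B = (387522/32675 - 16316)*(-85006 - 228421) = -532737778/32675*(-313427) = 166974403545206/32675 ≈ 5.1102e+9)
C + B = 490468 + 166974403545206/32675 = 166990429587106/32675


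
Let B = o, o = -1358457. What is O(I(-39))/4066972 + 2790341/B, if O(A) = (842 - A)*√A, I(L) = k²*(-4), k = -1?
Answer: -2790341/1358457 + 423*I/1016743 ≈ -2.0541 + 0.00041603*I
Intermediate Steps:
B = -1358457
I(L) = -4 (I(L) = (-1)²*(-4) = 1*(-4) = -4)
O(A) = √A*(842 - A)
O(I(-39))/4066972 + 2790341/B = (√(-4)*(842 - 1*(-4)))/4066972 + 2790341/(-1358457) = ((2*I)*(842 + 4))*(1/4066972) + 2790341*(-1/1358457) = ((2*I)*846)*(1/4066972) - 2790341/1358457 = (1692*I)*(1/4066972) - 2790341/1358457 = 423*I/1016743 - 2790341/1358457 = -2790341/1358457 + 423*I/1016743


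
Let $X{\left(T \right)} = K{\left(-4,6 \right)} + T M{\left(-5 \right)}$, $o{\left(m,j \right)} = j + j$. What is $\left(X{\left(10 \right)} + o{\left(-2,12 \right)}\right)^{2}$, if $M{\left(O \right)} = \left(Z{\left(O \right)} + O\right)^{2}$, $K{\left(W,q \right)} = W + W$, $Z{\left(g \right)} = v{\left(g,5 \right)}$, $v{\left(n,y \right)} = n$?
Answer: $1032256$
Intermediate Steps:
$o{\left(m,j \right)} = 2 j$
$Z{\left(g \right)} = g$
$K{\left(W,q \right)} = 2 W$
$M{\left(O \right)} = 4 O^{2}$ ($M{\left(O \right)} = \left(O + O\right)^{2} = \left(2 O\right)^{2} = 4 O^{2}$)
$X{\left(T \right)} = -8 + 100 T$ ($X{\left(T \right)} = 2 \left(-4\right) + T 4 \left(-5\right)^{2} = -8 + T 4 \cdot 25 = -8 + T 100 = -8 + 100 T$)
$\left(X{\left(10 \right)} + o{\left(-2,12 \right)}\right)^{2} = \left(\left(-8 + 100 \cdot 10\right) + 2 \cdot 12\right)^{2} = \left(\left(-8 + 1000\right) + 24\right)^{2} = \left(992 + 24\right)^{2} = 1016^{2} = 1032256$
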